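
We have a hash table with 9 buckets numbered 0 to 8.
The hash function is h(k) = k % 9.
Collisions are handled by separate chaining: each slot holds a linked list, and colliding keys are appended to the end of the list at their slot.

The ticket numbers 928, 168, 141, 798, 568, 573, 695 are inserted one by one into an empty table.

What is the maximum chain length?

4

928 -> bucket 1
168 -> bucket 6
141 -> bucket 6 (collision)
798 -> bucket 6 (collision)
568 -> bucket 1 (collision)
573 -> bucket 6 (collision)
695 -> bucket 2
Final buckets:
0: ∅
1: 928 -> 568
2: 695
3: ∅
4: ∅
5: ∅
6: 168 -> 141 -> 798 -> 573
7: ∅
8: ∅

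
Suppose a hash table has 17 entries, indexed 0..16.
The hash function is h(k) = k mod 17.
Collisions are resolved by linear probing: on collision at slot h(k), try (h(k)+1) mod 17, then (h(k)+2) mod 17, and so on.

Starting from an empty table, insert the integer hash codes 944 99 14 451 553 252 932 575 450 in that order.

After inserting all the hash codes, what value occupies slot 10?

451

944: h=9 → slot 9
99: h=14 → slot 14
14: h=14, probe 14,15 → slot 15
451: h=9, probe 9,10 → slot 10
553: h=9, probe 9,10,11 → slot 11
252: h=14, probe 14,15,16 → slot 16
932: h=14, probe 14,15,16,0 → slot 0
575: h=14, probe 14,15,16,0,1 → slot 1
450: h=8 → slot 8
Table: [932, 575, ., ., ., ., ., ., 450, 944, 451, 553, ., ., 99, 14, 252]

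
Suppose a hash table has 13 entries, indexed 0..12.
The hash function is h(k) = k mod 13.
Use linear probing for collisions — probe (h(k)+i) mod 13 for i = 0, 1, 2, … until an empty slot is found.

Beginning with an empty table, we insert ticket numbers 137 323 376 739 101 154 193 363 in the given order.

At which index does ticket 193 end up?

137: h=7 -> slot 7
323: h=11 -> slot 11
376: h=12 -> slot 12
739: h=11, probe 11,12,0 -> slot 0
101: h=10 -> slot 10
154: h=11, probe 11,12,0,1 -> slot 1
193: h=11, probe 11,12,0,1,2 -> slot 2
363: h=12, probe 12,0,1,2,3 -> slot 3
Table: [739, 154, 193, 363, ∅, ∅, ∅, 137, ∅, ∅, 101, 323, 376]

2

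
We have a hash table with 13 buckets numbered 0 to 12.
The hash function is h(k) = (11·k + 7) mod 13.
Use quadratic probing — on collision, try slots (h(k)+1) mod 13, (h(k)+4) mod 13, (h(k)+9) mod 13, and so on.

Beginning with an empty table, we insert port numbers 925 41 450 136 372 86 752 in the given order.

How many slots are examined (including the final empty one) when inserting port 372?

Insert 925: h=3, slot 3 empty -> index 3.
Insert 41: h=3, slot 3 occupied -> index 4.
Insert 450: h=4, slot 4 occupied -> index 5.
Insert 136: h=8, slot 8 empty -> index 8.
Insert 372: h=4, slots 4,5,8 occupied -> index 0.
Insert 86: h=4, slots 4,5,8,0 occupied -> index 7.
Insert 752: h=11, slot 11 empty -> index 11.
Table: [372, ., ., 925, 41, 450, ., 86, 136, ., ., 752, .]

4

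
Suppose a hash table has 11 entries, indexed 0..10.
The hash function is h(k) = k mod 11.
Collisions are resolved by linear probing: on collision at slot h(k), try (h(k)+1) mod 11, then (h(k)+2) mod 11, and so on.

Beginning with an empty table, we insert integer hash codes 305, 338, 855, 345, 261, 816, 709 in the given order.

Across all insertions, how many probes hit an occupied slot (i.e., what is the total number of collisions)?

6

305: h=8 -> slot 8
338: h=8, probe 8,9 -> slot 9
855: h=8, probe 8,9,10 -> slot 10
345: h=4 -> slot 4
261: h=8, probe 8,9,10,0 -> slot 0
816: h=2 -> slot 2
709: h=5 -> slot 5
Table: [261, ., 816, ., 345, 709, ., ., 305, 338, 855]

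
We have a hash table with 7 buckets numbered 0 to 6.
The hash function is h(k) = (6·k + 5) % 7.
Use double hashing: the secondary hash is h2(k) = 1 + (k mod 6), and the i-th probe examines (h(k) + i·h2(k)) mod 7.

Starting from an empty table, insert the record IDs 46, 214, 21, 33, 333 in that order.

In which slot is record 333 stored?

2

46: h=1 -> slot 1
214: h=1, h2=5, probe 1,6 -> slot 6
21: h=5 -> slot 5
33: h=0 -> slot 0
333: h=1, h2=4, probe 1,5,2 -> slot 2
Table: [33, 46, 333, ∅, ∅, 21, 214]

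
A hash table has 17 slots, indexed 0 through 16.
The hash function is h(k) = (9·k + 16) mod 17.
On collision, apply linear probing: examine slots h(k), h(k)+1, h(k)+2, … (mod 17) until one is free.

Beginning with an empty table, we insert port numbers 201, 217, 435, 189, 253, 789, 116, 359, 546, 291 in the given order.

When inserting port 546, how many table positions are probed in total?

3

201: h=6 -> slot 6
217: h=14 -> slot 14
435: h=4 -> slot 4
189: h=0 -> slot 0
253: h=15 -> slot 15
789: h=11 -> slot 11
116: h=6, probe 6,7 -> slot 7
359: h=0, probe 0,1 -> slot 1
546: h=0, probe 0,1,2 -> slot 2
291: h=0, probe 0,1,2,3 -> slot 3
Table: [189, 359, 546, 291, 435, —, 201, 116, —, —, —, 789, —, —, 217, 253, —]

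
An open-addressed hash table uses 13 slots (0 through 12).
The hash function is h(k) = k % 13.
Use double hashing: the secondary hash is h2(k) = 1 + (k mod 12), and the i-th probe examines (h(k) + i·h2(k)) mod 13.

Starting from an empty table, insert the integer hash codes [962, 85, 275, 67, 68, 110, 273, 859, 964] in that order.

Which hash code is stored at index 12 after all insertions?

964

962: h=0 => slot 0
85: h=7 => slot 7
275: h=2 => slot 2
67: h=2, h2=8, probe 2,10 => slot 10
68: h=3 => slot 3
110: h=6 => slot 6
273: h=0, h2=10, probe 0,10,7,4 => slot 4
859: h=1 => slot 1
964: h=2, h2=5, probe 2,7,12 => slot 12
Table: [962, 859, 275, 68, 273, _, 110, 85, _, _, 67, _, 964]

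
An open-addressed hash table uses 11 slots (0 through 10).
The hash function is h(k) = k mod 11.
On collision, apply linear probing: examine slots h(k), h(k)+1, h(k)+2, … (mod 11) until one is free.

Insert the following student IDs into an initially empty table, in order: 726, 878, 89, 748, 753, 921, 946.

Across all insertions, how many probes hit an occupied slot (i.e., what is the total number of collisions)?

726 hashes to 0; slot 0 is free => place at 0.
878 hashes to 9; slot 9 is free => place at 9.
89 hashes to 1; slot 1 is free => place at 1.
748 hashes to 0; 0,1 taken => place at 2.
753 hashes to 5; slot 5 is free => place at 5.
921 hashes to 8; slot 8 is free => place at 8.
946 hashes to 0; 0,1,2 taken => place at 3.
Table: [726, 89, 748, 946, _, 753, _, _, 921, 878, _]

5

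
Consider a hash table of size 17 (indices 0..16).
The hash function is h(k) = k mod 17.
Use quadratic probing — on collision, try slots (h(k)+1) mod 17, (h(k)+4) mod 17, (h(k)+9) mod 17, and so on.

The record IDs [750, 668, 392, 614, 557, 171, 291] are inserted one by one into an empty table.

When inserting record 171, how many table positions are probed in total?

Insert 750: h=2, slot 2 empty => index 2.
Insert 668: h=5, slot 5 empty => index 5.
Insert 392: h=1, slot 1 empty => index 1.
Insert 614: h=2, slot 2 occupied => index 3.
Insert 557: h=13, slot 13 empty => index 13.
Insert 171: h=1, slots 1,2,5 occupied => index 10.
Insert 291: h=2, slots 2,3 occupied => index 6.
Table: [∅, 392, 750, 614, ∅, 668, 291, ∅, ∅, ∅, 171, ∅, ∅, 557, ∅, ∅, ∅]

4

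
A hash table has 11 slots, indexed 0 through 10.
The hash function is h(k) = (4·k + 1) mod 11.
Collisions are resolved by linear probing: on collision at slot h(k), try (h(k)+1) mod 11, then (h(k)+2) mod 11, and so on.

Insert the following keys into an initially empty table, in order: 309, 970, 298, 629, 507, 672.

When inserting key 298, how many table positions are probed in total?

309: h=5 → slot 5
970: h=9 → slot 9
298: h=5, probe 5,6 → slot 6
629: h=9, probe 9,10 → slot 10
507: h=5, probe 5,6,7 → slot 7
672: h=5, probe 5,6,7,8 → slot 8
Table: [-, -, -, -, -, 309, 298, 507, 672, 970, 629]

2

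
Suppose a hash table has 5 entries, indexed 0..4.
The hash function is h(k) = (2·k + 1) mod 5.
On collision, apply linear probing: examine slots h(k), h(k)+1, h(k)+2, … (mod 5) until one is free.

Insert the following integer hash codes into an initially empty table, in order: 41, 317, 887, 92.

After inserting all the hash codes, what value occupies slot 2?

92

41 hashes to 3; slot 3 is free => place at 3.
317 hashes to 0; slot 0 is free => place at 0.
887 hashes to 0; 0 taken => place at 1.
92 hashes to 0; 0,1 taken => place at 2.
Table: [317, 887, 92, 41, .]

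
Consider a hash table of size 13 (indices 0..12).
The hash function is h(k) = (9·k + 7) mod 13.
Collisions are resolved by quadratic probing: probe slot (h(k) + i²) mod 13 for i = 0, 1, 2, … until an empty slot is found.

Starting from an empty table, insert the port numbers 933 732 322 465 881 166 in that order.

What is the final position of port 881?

2

Insert 933: h=6, slot 6 empty => index 6.
Insert 732: h=4, slot 4 empty => index 4.
Insert 322: h=6, slot 6 occupied => index 7.
Insert 465: h=6, slots 6,7 occupied => index 10.
Insert 881: h=6, slots 6,7,10 occupied => index 2.
Insert 166: h=6, slots 6,7,10,2 occupied => index 9.
Table: [_, _, 881, _, 732, _, 933, 322, _, 166, 465, _, _]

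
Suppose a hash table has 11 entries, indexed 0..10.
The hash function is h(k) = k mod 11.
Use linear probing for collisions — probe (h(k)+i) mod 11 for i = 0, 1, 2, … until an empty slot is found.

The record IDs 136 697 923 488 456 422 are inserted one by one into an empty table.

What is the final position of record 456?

7

136: h=4 => slot 4
697: h=4, probe 4,5 => slot 5
923: h=10 => slot 10
488: h=4, probe 4,5,6 => slot 6
456: h=5, probe 5,6,7 => slot 7
422: h=4, probe 4,5,6,7,8 => slot 8
Table: [_, _, _, _, 136, 697, 488, 456, 422, _, 923]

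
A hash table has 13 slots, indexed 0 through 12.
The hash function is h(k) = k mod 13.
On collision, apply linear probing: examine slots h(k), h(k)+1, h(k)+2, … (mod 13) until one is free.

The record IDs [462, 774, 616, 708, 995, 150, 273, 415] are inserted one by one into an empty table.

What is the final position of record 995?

9

462 hashes to 7; slot 7 is free => place at 7.
774 hashes to 7; 7 taken => place at 8.
616 hashes to 5; slot 5 is free => place at 5.
708 hashes to 6; slot 6 is free => place at 6.
995 hashes to 7; 7,8 taken => place at 9.
150 hashes to 7; 7,8,9 taken => place at 10.
273 hashes to 0; slot 0 is free => place at 0.
415 hashes to 12; slot 12 is free => place at 12.
Table: [273, _, _, _, _, 616, 708, 462, 774, 995, 150, _, 415]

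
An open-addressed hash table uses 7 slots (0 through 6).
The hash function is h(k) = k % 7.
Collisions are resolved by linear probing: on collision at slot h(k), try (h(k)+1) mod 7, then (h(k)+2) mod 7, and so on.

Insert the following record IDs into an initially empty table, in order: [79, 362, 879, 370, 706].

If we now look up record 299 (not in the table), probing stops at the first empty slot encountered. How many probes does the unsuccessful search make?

4

79: h=2 -> slot 2
362: h=5 -> slot 5
879: h=4 -> slot 4
370: h=6 -> slot 6
706: h=6, probe 6,0 -> slot 0
Table: [706, -, 79, -, 879, 362, 370]
Lookup 299: h=5, probe 5,6,0,1 → slot 1 empty, not found.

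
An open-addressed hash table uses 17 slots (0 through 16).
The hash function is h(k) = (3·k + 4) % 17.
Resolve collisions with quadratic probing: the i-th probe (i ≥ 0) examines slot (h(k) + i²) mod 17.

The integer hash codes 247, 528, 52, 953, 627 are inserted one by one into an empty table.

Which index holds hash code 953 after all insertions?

11

Insert 247: h=14, slot 14 empty => index 14.
Insert 528: h=7, slot 7 empty => index 7.
Insert 52: h=7, slot 7 occupied => index 8.
Insert 953: h=7, slots 7,8 occupied => index 11.
Insert 627: h=15, slot 15 empty => index 15.
Table: [—, —, —, —, —, —, —, 528, 52, —, —, 953, —, —, 247, 627, —]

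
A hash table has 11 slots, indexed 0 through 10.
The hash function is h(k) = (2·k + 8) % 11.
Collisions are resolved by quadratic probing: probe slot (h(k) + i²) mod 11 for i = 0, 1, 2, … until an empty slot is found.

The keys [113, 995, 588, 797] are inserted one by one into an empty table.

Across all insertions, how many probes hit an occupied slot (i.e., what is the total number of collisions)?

3

113 hashes to 3; slot 3 is free → place at 3.
995 hashes to 7; slot 7 is free → place at 7.
588 hashes to 7; 7 taken → place at 8.
797 hashes to 7; 7,8 taken → place at 0.
Table: [797, ∅, ∅, 113, ∅, ∅, ∅, 995, 588, ∅, ∅]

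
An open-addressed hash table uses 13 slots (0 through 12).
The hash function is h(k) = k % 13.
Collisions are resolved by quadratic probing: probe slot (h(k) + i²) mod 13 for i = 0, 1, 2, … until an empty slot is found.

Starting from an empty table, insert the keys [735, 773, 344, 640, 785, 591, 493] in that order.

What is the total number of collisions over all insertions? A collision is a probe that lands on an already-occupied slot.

735: h=7 => slot 7
773: h=6 => slot 6
344: h=6, probe 6,7,10 => slot 10
640: h=3 => slot 3
785: h=5 => slot 5
591: h=6, probe 6,7,10,2 => slot 2
493: h=12 => slot 12
Table: [—, —, 591, 640, —, 785, 773, 735, —, —, 344, —, 493]

5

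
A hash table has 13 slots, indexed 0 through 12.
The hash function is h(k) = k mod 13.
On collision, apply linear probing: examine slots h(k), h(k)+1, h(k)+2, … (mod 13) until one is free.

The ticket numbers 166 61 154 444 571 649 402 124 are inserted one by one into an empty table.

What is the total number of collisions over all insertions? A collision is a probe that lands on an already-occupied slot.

3

Insert 166: h=10, slot 10 empty → index 10.
Insert 61: h=9, slot 9 empty → index 9.
Insert 154: h=11, slot 11 empty → index 11.
Insert 444: h=2, slot 2 empty → index 2.
Insert 571: h=12, slot 12 empty → index 12.
Insert 649: h=12, slot 12 occupied → index 0.
Insert 402: h=12, slots 12,0 occupied → index 1.
Insert 124: h=7, slot 7 empty → index 7.
Table: [649, 402, 444, ∅, ∅, ∅, ∅, 124, ∅, 61, 166, 154, 571]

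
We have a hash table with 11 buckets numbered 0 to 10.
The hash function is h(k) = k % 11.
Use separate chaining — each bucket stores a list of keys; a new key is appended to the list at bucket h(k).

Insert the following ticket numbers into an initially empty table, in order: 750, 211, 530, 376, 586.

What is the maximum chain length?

750 → bucket 2
211 → bucket 2 (collision)
530 → bucket 2 (collision)
376 → bucket 2 (collision)
586 → bucket 3
Final buckets:
0: .
1: .
2: 750 -> 211 -> 530 -> 376
3: 586
4: .
5: .
6: .
7: .
8: .
9: .
10: .

4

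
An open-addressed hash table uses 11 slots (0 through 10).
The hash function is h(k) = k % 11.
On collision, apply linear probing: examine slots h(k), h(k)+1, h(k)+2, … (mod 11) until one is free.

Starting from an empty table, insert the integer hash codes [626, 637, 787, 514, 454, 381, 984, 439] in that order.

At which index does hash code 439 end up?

1

626: h=10 → slot 10
637: h=10, probe 10,0 → slot 0
787: h=6 → slot 6
514: h=8 → slot 8
454: h=3 → slot 3
381: h=7 → slot 7
984: h=5 → slot 5
439: h=10, probe 10,0,1 → slot 1
Table: [637, 439, -, 454, -, 984, 787, 381, 514, -, 626]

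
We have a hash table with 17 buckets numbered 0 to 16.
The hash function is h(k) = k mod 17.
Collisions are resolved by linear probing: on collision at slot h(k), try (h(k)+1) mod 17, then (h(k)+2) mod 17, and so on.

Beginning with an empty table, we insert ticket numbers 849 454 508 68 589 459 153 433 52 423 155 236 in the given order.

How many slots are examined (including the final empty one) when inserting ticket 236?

9

Insert 849: h=16, slot 16 empty → index 16.
Insert 454: h=12, slot 12 empty → index 12.
Insert 508: h=15, slot 15 empty → index 15.
Insert 68: h=0, slot 0 empty → index 0.
Insert 589: h=11, slot 11 empty → index 11.
Insert 459: h=0, slot 0 occupied → index 1.
Insert 153: h=0, slots 0,1 occupied → index 2.
Insert 433: h=8, slot 8 empty → index 8.
Insert 52: h=1, slots 1,2 occupied → index 3.
Insert 423: h=15, slots 15,16,0,1,2,3 occupied → index 4.
Insert 155: h=2, slots 2,3,4 occupied → index 5.
Insert 236: h=15, slots 15,16,0,1,2,3,4,5 occupied → index 6.
Table: [68, 459, 153, 52, 423, 155, 236, _, 433, _, _, 589, 454, _, _, 508, 849]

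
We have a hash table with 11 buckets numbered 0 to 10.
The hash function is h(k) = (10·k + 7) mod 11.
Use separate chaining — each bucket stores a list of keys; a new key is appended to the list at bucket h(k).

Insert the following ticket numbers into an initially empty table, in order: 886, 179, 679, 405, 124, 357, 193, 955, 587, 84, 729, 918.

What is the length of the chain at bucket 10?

886 -> bucket 1
179 -> bucket 4
679 -> bucket 10
405 -> bucket 9
124 -> bucket 4 (collision)
357 -> bucket 2
193 -> bucket 1 (collision)
955 -> bucket 9 (collision)
587 -> bucket 3
84 -> bucket 0
729 -> bucket 4 (collision)
918 -> bucket 2 (collision)
Final buckets:
0: 84
1: 886 -> 193
2: 357 -> 918
3: 587
4: 179 -> 124 -> 729
5: ∅
6: ∅
7: ∅
8: ∅
9: 405 -> 955
10: 679

1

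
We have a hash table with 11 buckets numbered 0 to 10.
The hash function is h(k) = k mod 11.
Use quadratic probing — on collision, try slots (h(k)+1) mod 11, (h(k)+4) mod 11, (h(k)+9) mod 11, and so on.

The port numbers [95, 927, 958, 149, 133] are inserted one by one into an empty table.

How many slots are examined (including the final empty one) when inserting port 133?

2

95: h=7 -> slot 7
927: h=3 -> slot 3
958: h=1 -> slot 1
149: h=6 -> slot 6
133: h=1, probe 1,2 -> slot 2
Table: [_, 958, 133, 927, _, _, 149, 95, _, _, _]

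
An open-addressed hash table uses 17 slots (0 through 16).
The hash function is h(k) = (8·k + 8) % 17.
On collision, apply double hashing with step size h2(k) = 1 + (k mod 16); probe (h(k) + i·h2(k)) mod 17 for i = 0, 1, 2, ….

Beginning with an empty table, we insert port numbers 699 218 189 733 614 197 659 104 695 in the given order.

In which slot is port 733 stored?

699 hashes to 7; slot 7 is free → place at 7.
218 hashes to 1; slot 1 is free → place at 1.
189 hashes to 7, h2=14; 7 taken → place at 4.
733 hashes to 7, h2=14; 7,4,1 taken → place at 15.
614 hashes to 7, h2=7; 7 taken → place at 14.
197 hashes to 3; slot 3 is free → place at 3.
659 hashes to 10; slot 10 is free → place at 10.
104 hashes to 7, h2=9; 7 taken → place at 16.
695 hashes to 9; slot 9 is free → place at 9.
Table: [—, 218, —, 197, 189, —, —, 699, —, 695, 659, —, —, —, 614, 733, 104]

15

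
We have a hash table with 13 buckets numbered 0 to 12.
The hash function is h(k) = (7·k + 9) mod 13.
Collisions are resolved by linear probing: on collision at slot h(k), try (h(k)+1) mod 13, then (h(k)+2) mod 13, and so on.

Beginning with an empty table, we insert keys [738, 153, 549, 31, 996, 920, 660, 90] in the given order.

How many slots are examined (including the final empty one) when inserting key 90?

6

738: h=1 => slot 1
153: h=1, probe 1,2 => slot 2
549: h=4 => slot 4
31: h=5 => slot 5
996: h=0 => slot 0
920: h=1, probe 1,2,3 => slot 3
660: h=1, probe 1,2,3,4,5,6 => slot 6
90: h=2, probe 2,3,4,5,6,7 => slot 7
Table: [996, 738, 153, 920, 549, 31, 660, 90, ., ., ., ., .]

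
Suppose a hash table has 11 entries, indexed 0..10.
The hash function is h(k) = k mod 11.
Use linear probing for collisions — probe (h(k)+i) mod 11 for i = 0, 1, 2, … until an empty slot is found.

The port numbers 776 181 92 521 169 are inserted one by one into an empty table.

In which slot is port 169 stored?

8

776 hashes to 6; slot 6 is free → place at 6.
181 hashes to 5; slot 5 is free → place at 5.
92 hashes to 4; slot 4 is free → place at 4.
521 hashes to 4; 4,5,6 taken → place at 7.
169 hashes to 4; 4,5,6,7 taken → place at 8.
Table: [∅, ∅, ∅, ∅, 92, 181, 776, 521, 169, ∅, ∅]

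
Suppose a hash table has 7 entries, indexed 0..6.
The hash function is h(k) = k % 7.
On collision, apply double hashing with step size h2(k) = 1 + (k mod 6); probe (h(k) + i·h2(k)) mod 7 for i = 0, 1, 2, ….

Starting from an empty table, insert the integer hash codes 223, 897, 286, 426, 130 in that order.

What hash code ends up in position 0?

426

Insert 223: h=6, slot 6 empty → index 6.
Insert 897: h=1, slot 1 empty → index 1.
Insert 286: h=6, h2=5, slot 6 occupied → index 4.
Insert 426: h=6, h2=1, slot 6 occupied → index 0.
Insert 130: h=4, h2=5, slot 4 occupied → index 2.
Table: [426, 897, 130, -, 286, -, 223]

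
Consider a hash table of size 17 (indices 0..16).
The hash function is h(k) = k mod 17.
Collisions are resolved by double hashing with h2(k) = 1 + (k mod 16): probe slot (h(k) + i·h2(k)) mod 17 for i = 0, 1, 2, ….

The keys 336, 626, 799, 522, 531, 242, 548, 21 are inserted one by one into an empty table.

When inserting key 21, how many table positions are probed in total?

Insert 336: h=13, slot 13 empty -> index 13.
Insert 626: h=14, slot 14 empty -> index 14.
Insert 799: h=0, slot 0 empty -> index 0.
Insert 522: h=12, slot 12 empty -> index 12.
Insert 531: h=4, slot 4 empty -> index 4.
Insert 242: h=4, h2=3, slot 4 occupied -> index 7.
Insert 548: h=4, h2=5, slot 4 occupied -> index 9.
Insert 21: h=4, h2=6, slot 4 occupied -> index 10.
Table: [799, _, _, _, 531, _, _, 242, _, 548, 21, _, 522, 336, 626, _, _]

2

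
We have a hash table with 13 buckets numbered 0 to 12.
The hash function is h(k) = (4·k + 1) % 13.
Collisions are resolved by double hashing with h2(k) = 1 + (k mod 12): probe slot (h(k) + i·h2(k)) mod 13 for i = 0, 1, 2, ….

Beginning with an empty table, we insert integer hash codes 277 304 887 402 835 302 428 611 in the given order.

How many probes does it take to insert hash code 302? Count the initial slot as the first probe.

Insert 277: h=4, slot 4 empty -> index 4.
Insert 304: h=8, slot 8 empty -> index 8.
Insert 887: h=0, slot 0 empty -> index 0.
Insert 402: h=10, slot 10 empty -> index 10.
Insert 835: h=0, h2=8, slots 0,8 occupied -> index 3.
Insert 302: h=0, h2=3, slots 0,3 occupied -> index 6.
Insert 428: h=10, h2=9, slots 10,6 occupied -> index 2.
Insert 611: h=1, slot 1 empty -> index 1.
Table: [887, 611, 428, 835, 277, -, 302, -, 304, -, 402, -, -]

3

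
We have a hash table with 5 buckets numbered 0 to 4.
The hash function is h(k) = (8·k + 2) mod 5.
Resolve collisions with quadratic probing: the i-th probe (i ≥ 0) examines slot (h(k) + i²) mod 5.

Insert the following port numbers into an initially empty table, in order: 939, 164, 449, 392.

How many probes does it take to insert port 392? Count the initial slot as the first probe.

939 hashes to 4; slot 4 is free -> place at 4.
164 hashes to 4; 4 taken -> place at 0.
449 hashes to 4; 4,0 taken -> place at 3.
392 hashes to 3; 3,4 taken -> place at 2.
Table: [164, ∅, 392, 449, 939]

3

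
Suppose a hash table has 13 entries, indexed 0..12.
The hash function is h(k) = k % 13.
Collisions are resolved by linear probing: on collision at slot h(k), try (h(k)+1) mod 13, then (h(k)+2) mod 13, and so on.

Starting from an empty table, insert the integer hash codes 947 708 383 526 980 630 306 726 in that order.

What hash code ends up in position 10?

306

947: h=11 -> slot 11
708: h=6 -> slot 6
383: h=6, probe 6,7 -> slot 7
526: h=6, probe 6,7,8 -> slot 8
980: h=5 -> slot 5
630: h=6, probe 6,7,8,9 -> slot 9
306: h=7, probe 7,8,9,10 -> slot 10
726: h=11, probe 11,12 -> slot 12
Table: [—, —, —, —, —, 980, 708, 383, 526, 630, 306, 947, 726]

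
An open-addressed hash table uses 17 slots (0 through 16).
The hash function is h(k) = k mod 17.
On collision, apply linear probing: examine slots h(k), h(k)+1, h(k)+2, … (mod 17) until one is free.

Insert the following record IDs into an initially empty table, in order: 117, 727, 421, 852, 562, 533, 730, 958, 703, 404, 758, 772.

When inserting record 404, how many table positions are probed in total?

5

117: h=15 => slot 15
727: h=13 => slot 13
421: h=13, probe 13,14 => slot 14
852: h=2 => slot 2
562: h=1 => slot 1
533: h=6 => slot 6
730: h=16 => slot 16
958: h=6, probe 6,7 => slot 7
703: h=6, probe 6,7,8 => slot 8
404: h=13, probe 13,14,15,16,0 => slot 0
758: h=10 => slot 10
772: h=7, probe 7,8,9 => slot 9
Table: [404, 562, 852, -, -, -, 533, 958, 703, 772, 758, -, -, 727, 421, 117, 730]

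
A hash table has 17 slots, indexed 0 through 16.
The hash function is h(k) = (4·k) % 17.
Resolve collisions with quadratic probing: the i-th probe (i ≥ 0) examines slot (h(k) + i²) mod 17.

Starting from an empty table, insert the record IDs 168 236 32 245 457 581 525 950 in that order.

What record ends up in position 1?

457

Insert 168: h=9, slot 9 empty -> index 9.
Insert 236: h=9, slot 9 occupied -> index 10.
Insert 32: h=9, slots 9,10 occupied -> index 13.
Insert 245: h=11, slot 11 empty -> index 11.
Insert 457: h=9, slots 9,10,13 occupied -> index 1.
Insert 581: h=12, slot 12 empty -> index 12.
Insert 525: h=9, slots 9,10,13,1 occupied -> index 8.
Insert 950: h=9, slots 9,10,13,1,8 occupied -> index 0.
Table: [950, 457, —, —, —, —, —, —, 525, 168, 236, 245, 581, 32, —, —, —]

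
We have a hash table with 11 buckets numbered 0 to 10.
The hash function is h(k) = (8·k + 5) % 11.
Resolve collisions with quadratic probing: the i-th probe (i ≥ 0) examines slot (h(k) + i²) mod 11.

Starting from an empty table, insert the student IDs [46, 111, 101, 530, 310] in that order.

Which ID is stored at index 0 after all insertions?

101

Insert 46: h=10, slot 10 empty → index 10.
Insert 111: h=2, slot 2 empty → index 2.
Insert 101: h=10, slot 10 occupied → index 0.
Insert 530: h=10, slots 10,0 occupied → index 3.
Insert 310: h=10, slots 10,0,3 occupied → index 8.
Table: [101, -, 111, 530, -, -, -, -, 310, -, 46]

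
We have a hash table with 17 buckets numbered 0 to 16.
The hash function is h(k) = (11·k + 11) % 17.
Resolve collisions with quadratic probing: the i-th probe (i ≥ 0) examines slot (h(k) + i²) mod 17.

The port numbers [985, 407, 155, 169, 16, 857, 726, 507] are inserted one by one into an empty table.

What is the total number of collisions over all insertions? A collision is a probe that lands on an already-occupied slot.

6

985: h=0 → slot 0
407: h=0, probe 0,1 → slot 1
155: h=16 → slot 16
169: h=0, probe 0,1,4 → slot 4
16: h=0, probe 0,1,4,9 → slot 9
857: h=3 → slot 3
726: h=7 → slot 7
507: h=12 → slot 12
Table: [985, 407, —, 857, 169, —, —, 726, —, 16, —, —, 507, —, —, —, 155]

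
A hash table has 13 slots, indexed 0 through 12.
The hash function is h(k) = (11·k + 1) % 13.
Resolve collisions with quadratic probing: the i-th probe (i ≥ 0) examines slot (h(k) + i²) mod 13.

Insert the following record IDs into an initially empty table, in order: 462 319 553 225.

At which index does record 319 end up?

1

462 hashes to 0; slot 0 is free => place at 0.
319 hashes to 0; 0 taken => place at 1.
553 hashes to 0; 0,1 taken => place at 4.
225 hashes to 6; slot 6 is free => place at 6.
Table: [462, 319, -, -, 553, -, 225, -, -, -, -, -, -]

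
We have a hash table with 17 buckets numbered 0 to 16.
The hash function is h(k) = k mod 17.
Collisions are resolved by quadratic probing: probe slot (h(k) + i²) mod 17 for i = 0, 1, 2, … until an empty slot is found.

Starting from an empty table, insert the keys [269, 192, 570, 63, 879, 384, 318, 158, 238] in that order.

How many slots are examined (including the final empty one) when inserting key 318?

269 hashes to 14; slot 14 is free => place at 14.
192 hashes to 5; slot 5 is free => place at 5.
570 hashes to 9; slot 9 is free => place at 9.
63 hashes to 12; slot 12 is free => place at 12.
879 hashes to 12; 12 taken => place at 13.
384 hashes to 10; slot 10 is free => place at 10.
318 hashes to 12; 12,13 taken => place at 16.
158 hashes to 5; 5 taken => place at 6.
238 hashes to 0; slot 0 is free => place at 0.
Table: [238, _, _, _, _, 192, 158, _, _, 570, 384, _, 63, 879, 269, _, 318]

3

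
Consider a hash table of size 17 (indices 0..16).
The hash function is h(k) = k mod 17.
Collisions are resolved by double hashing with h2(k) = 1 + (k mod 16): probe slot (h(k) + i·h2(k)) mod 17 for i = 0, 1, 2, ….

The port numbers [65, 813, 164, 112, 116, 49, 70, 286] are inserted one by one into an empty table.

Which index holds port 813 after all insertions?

11

65: h=14 => slot 14
813: h=14, h2=14, probe 14,11 => slot 11
164: h=11, h2=5, probe 11,16 => slot 16
112: h=10 => slot 10
116: h=14, h2=5, probe 14,2 => slot 2
49: h=15 => slot 15
70: h=2, h2=7, probe 2,9 => slot 9
286: h=14, h2=15, probe 14,12 => slot 12
Table: [., ., 116, ., ., ., ., ., ., 70, 112, 813, 286, ., 65, 49, 164]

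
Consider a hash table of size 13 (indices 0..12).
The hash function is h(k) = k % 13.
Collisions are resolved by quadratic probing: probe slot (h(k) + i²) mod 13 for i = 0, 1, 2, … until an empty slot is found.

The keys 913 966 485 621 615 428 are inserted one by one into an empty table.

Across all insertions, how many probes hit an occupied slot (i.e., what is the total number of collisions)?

3

Insert 913: h=3, slot 3 empty -> index 3.
Insert 966: h=4, slot 4 empty -> index 4.
Insert 485: h=4, slot 4 occupied -> index 5.
Insert 621: h=10, slot 10 empty -> index 10.
Insert 615: h=4, slots 4,5 occupied -> index 8.
Insert 428: h=12, slot 12 empty -> index 12.
Table: [., ., ., 913, 966, 485, ., ., 615, ., 621, ., 428]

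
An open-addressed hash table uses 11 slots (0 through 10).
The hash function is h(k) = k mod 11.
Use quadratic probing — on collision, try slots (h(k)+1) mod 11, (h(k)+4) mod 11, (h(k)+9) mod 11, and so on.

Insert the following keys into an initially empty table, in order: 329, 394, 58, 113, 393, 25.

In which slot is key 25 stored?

329: h=10 => slot 10
394: h=9 => slot 9
58: h=3 => slot 3
113: h=3, probe 3,4 => slot 4
393: h=8 => slot 8
25: h=3, probe 3,4,7 => slot 7
Table: [., ., ., 58, 113, ., ., 25, 393, 394, 329]

7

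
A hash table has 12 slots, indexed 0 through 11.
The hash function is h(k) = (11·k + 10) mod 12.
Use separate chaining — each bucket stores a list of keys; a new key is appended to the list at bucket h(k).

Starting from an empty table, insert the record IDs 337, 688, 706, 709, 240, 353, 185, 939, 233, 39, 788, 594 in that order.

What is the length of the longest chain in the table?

3

Insert 337: h=9, bucket 9 empty → new chain.
Insert 688: h=6, bucket 6 empty → new chain.
Insert 706: h=0, bucket 0 empty → new chain.
Insert 709: h=9, bucket 9 nonempty → append to chain.
Insert 240: h=10, bucket 10 empty → new chain.
Insert 353: h=5, bucket 5 empty → new chain.
Insert 185: h=5, bucket 5 nonempty → append to chain.
Insert 939: h=7, bucket 7 empty → new chain.
Insert 233: h=5, bucket 5 nonempty → append to chain.
Insert 39: h=7, bucket 7 nonempty → append to chain.
Insert 788: h=2, bucket 2 empty → new chain.
Insert 594: h=4, bucket 4 empty → new chain.
Final buckets:
0: 706
1: -
2: 788
3: -
4: 594
5: 353 -> 185 -> 233
6: 688
7: 939 -> 39
8: -
9: 337 -> 709
10: 240
11: -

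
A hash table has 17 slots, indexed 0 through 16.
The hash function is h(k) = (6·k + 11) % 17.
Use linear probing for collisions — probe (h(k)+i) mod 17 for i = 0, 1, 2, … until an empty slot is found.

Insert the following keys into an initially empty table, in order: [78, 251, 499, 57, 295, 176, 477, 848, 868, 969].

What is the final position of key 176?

Insert 78: h=3, slot 3 empty -> index 3.
Insert 251: h=4, slot 4 empty -> index 4.
Insert 499: h=13, slot 13 empty -> index 13.
Insert 57: h=13, slot 13 occupied -> index 14.
Insert 295: h=13, slots 13,14 occupied -> index 15.
Insert 176: h=13, slots 13,14,15 occupied -> index 16.
Insert 477: h=0, slot 0 empty -> index 0.
Insert 848: h=16, slots 16,0 occupied -> index 1.
Insert 868: h=0, slots 0,1 occupied -> index 2.
Insert 969: h=11, slot 11 empty -> index 11.
Table: [477, 848, 868, 78, 251, —, —, —, —, —, —, 969, —, 499, 57, 295, 176]

16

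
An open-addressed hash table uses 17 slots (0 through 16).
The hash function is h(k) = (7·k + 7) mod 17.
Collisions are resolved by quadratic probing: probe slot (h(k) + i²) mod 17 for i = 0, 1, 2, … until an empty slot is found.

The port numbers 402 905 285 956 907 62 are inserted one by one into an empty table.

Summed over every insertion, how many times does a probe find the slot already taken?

2

402 hashes to 16; slot 16 is free -> place at 16.
905 hashes to 1; slot 1 is free -> place at 1.
285 hashes to 13; slot 13 is free -> place at 13.
956 hashes to 1; 1 taken -> place at 2.
907 hashes to 15; slot 15 is free -> place at 15.
62 hashes to 16; 16 taken -> place at 0.
Table: [62, 905, 956, -, -, -, -, -, -, -, -, -, -, 285, -, 907, 402]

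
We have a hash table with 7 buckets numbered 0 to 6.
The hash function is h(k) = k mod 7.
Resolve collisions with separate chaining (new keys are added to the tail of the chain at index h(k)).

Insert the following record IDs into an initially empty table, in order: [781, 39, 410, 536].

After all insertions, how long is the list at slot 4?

4

781 → bucket 4
39 → bucket 4 (collision)
410 → bucket 4 (collision)
536 → bucket 4 (collision)
Final buckets:
0: -
1: -
2: -
3: -
4: 781 -> 39 -> 410 -> 536
5: -
6: -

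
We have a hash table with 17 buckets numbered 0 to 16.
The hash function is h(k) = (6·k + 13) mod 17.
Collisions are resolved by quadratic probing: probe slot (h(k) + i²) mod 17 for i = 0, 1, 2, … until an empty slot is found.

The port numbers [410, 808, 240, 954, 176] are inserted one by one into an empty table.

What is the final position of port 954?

Insert 410: h=8, slot 8 empty -> index 8.
Insert 808: h=16, slot 16 empty -> index 16.
Insert 240: h=8, slot 8 occupied -> index 9.
Insert 954: h=8, slots 8,9 occupied -> index 12.
Insert 176: h=15, slot 15 empty -> index 15.
Table: [∅, ∅, ∅, ∅, ∅, ∅, ∅, ∅, 410, 240, ∅, ∅, 954, ∅, ∅, 176, 808]

12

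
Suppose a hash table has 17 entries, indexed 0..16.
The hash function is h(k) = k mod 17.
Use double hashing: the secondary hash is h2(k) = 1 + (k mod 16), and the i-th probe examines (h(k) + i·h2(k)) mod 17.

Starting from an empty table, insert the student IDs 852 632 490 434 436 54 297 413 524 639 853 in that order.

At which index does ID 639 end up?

852 hashes to 2; slot 2 is free → place at 2.
632 hashes to 3; slot 3 is free → place at 3.
490 hashes to 14; slot 14 is free → place at 14.
434 hashes to 9; slot 9 is free → place at 9.
436 hashes to 11; slot 11 is free → place at 11.
54 hashes to 3, h2=7; 3 taken → place at 10.
297 hashes to 8; slot 8 is free → place at 8.
413 hashes to 5; slot 5 is free → place at 5.
524 hashes to 14, h2=13; 14,10 taken → place at 6.
639 hashes to 10, h2=16; 10,9,8 taken → place at 7.
853 hashes to 3, h2=6; 3,9 taken → place at 15.
Table: [-, -, 852, 632, -, 413, 524, 639, 297, 434, 54, 436, -, -, 490, 853, -]

7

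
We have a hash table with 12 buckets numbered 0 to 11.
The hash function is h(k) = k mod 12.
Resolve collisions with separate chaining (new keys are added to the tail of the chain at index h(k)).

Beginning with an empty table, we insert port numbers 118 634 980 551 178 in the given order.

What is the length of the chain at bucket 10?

3

Insert 118: h=10, bucket 10 empty -> new chain.
Insert 634: h=10, bucket 10 nonempty -> append to chain.
Insert 980: h=8, bucket 8 empty -> new chain.
Insert 551: h=11, bucket 11 empty -> new chain.
Insert 178: h=10, bucket 10 nonempty -> append to chain.
Final buckets:
0: ∅
1: ∅
2: ∅
3: ∅
4: ∅
5: ∅
6: ∅
7: ∅
8: 980
9: ∅
10: 118 -> 634 -> 178
11: 551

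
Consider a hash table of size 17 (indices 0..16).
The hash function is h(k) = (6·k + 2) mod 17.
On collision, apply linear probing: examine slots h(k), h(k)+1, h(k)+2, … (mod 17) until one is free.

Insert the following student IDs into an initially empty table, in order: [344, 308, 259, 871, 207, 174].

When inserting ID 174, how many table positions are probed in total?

4

344: h=9 => slot 9
308: h=14 => slot 14
259: h=9, probe 9,10 => slot 10
871: h=9, probe 9,10,11 => slot 11
207: h=3 => slot 3
174: h=9, probe 9,10,11,12 => slot 12
Table: [-, -, -, 207, -, -, -, -, -, 344, 259, 871, 174, -, 308, -, -]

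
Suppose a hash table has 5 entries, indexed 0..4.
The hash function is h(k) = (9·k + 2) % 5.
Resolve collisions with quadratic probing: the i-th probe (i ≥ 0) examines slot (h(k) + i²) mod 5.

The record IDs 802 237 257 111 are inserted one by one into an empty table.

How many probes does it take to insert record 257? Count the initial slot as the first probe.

3

802: h=0 -> slot 0
237: h=0, probe 0,1 -> slot 1
257: h=0, probe 0,1,4 -> slot 4
111: h=1, probe 1,2 -> slot 2
Table: [802, 237, 111, _, 257]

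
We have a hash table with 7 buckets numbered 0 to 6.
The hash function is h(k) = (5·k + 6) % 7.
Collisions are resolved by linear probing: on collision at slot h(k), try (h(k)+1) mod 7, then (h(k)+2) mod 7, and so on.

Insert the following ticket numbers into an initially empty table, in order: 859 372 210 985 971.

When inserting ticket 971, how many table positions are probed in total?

5

Insert 859: h=3, slot 3 empty => index 3.
Insert 372: h=4, slot 4 empty => index 4.
Insert 210: h=6, slot 6 empty => index 6.
Insert 985: h=3, slots 3,4 occupied => index 5.
Insert 971: h=3, slots 3,4,5,6 occupied => index 0.
Table: [971, -, -, 859, 372, 985, 210]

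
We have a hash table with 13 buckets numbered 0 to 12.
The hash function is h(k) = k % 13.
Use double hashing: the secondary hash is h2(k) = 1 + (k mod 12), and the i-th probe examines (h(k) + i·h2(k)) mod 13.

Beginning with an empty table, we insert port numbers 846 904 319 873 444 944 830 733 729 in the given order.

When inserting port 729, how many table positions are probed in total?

Insert 846: h=1, slot 1 empty -> index 1.
Insert 904: h=7, slot 7 empty -> index 7.
Insert 319: h=7, h2=8, slot 7 occupied -> index 2.
Insert 873: h=2, h2=10, slot 2 occupied -> index 12.
Insert 444: h=2, h2=1, slot 2 occupied -> index 3.
Insert 944: h=8, slot 8 empty -> index 8.
Insert 830: h=11, slot 11 empty -> index 11.
Insert 733: h=5, slot 5 empty -> index 5.
Insert 729: h=1, h2=10, slots 1,11,8,5,2,12 occupied -> index 9.
Table: [∅, 846, 319, 444, ∅, 733, ∅, 904, 944, 729, ∅, 830, 873]

7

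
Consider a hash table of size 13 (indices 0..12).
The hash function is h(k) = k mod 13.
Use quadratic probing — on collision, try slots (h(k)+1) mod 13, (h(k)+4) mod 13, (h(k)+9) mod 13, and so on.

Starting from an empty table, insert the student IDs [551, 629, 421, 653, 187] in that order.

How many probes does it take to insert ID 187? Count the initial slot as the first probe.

4

551 hashes to 5; slot 5 is free => place at 5.
629 hashes to 5; 5 taken => place at 6.
421 hashes to 5; 5,6 taken => place at 9.
653 hashes to 3; slot 3 is free => place at 3.
187 hashes to 5; 5,6,9 taken => place at 1.
Table: [-, 187, -, 653, -, 551, 629, -, -, 421, -, -, -]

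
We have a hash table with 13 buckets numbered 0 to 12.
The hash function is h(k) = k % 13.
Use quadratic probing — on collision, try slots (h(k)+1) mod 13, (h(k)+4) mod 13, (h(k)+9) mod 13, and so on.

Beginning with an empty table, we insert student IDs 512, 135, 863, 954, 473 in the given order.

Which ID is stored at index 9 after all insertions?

512 hashes to 5; slot 5 is free => place at 5.
135 hashes to 5; 5 taken => place at 6.
863 hashes to 5; 5,6 taken => place at 9.
954 hashes to 5; 5,6,9 taken => place at 1.
473 hashes to 5; 5,6,9,1 taken => place at 8.
Table: [_, 954, _, _, _, 512, 135, _, 473, 863, _, _, _]

863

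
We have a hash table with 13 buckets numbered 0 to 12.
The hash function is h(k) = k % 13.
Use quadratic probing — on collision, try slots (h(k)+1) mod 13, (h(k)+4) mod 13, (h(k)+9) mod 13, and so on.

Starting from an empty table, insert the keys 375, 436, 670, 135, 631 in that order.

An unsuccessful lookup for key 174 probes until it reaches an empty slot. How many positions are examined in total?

2

375 hashes to 11; slot 11 is free → place at 11.
436 hashes to 7; slot 7 is free → place at 7.
670 hashes to 7; 7 taken → place at 8.
135 hashes to 5; slot 5 is free → place at 5.
631 hashes to 7; 7,8,11 taken → place at 3.
Table: [—, —, —, 631, —, 135, —, 436, 670, —, —, 375, —]
Lookup 174: h=5, probe 5,6 → slot 6 empty, not found.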